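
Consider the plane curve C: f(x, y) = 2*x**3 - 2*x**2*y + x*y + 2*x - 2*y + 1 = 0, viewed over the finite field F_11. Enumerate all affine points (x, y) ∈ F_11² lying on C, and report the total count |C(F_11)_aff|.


Affine F_11-points: {(0, 6), (1, 9), (2, 4), (3, 1), (4, 2), (5, 10), (6, 8), (7, 6), (8, 7), (9, 3), (10, 6)}; count = 11.

For each of the 121 pairs (x, y) ∈ F_11², evaluate f(x, y) mod 11. Record the zeros.
  x = 0: [0↦1, 1↦10, 2↦8, 3↦6, 4↦4, 5↦2, 6↦0, 7↦9, 8↦7, 9↦5, 10↦3]  zeros at y ∈ {6}
  x = 1: [0↦5, 1↦2, 2↦10, 3↦7, 4↦4, 5↦1, 6↦9, 7↦6, 8↦3, 9↦0, 10↦8]  zeros at y ∈ {9}
  x = 2: [0↦10, 1↦2, 2↦5, 3↦8, 4↦0, 5↦3, 6↦6, 7↦9, 8↦1, 9↦4, 10↦7]  zeros at y ∈ {4}
  x = 3: [0↦6, 1↦0, 2↦5, 3↦10, 4↦4, 5↦9, 6↦3, 7↦8, 8↦2, 9↦7, 10↦1]  zeros at y ∈ {1}
  x = 4: [0↦5, 1↦8, 2↦0, 3↦3, 4↦6, 5↦9, 6↦1, 7↦4, 8↦7, 9↦10, 10↦2]  zeros at y ∈ {2}
  x = 5: [0↦8, 1↦5, 2↦2, 3↦10, 4↦7, 5↦4, 6↦1, 7↦9, 8↦6, 9↦3, 10↦0]  zeros at y ∈ {10}
  x = 6: [0↦5, 1↦3, 2↦1, 3↦10, 4↦8, 5↦6, 6↦4, 7↦2, 8↦0, 9↦9, 10↦7]  zeros at y ∈ {8}
  x = 7: [0↦8, 1↦3, 2↦9, 3↦4, 4↦10, 5↦5, 6↦0, 7↦6, 8↦1, 9↦7, 10↦2]  zeros at y ∈ {6}
  x = 8: [0↦7, 1↦6, 2↦5, 3↦4, 4↦3, 5↦2, 6↦1, 7↦0, 8↦10, 9↦9, 10↦8]  zeros at y ∈ {7}
  x = 9: [0↦3, 1↦2, 2↦1, 3↦0, 4↦10, 5↦9, 6↦8, 7↦7, 8↦6, 9↦5, 10↦4]  zeros at y ∈ {3}
  x = 10: [0↦8, 1↦3, 2↦9, 3↦4, 4↦10, 5↦5, 6↦0, 7↦6, 8↦1, 9↦7, 10↦2]  zeros at y ∈ {6}
Collecting zeros: affine points = {(0, 6), (1, 9), (2, 4), (3, 1), (4, 2), (5, 10), (6, 8), (7, 6), (8, 7), (9, 3), (10, 6)}.
Total count |C(F_11)_aff| = 11.


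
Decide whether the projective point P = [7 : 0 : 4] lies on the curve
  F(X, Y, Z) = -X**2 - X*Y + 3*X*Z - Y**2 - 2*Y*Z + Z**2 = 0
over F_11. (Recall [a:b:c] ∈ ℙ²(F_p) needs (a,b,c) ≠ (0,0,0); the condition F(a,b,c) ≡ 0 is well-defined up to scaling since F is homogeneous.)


F(7,0,4) ≡ 7 (mod 11); P is NOT on the curve.

Evaluate F(7, 0, 4) term-by-term (mod 11).
  -X**2 ↦ -1·49·1·1 = -49
  -X*Y ↦ -1·7·0·1 = 0
  3*X*Z ↦ 3·7·1·4 = 84
  -Y**2 ↦ -1·1·0·1 = 0
  -2*Y*Z ↦ -2·1·0·4 = 0
  Z**2 ↦ 1·1·1·16 = 16
Sum: F(7, 0, 4) = (-49) + (0) + (84) + (0) + (0) + (16) = 51.
Reducing mod 11: 51 ≡ 7 (mod 11).
Since F(a, b, c) ≡ 7 ≠ 0 (mod 11), P does NOT lie on the curve.


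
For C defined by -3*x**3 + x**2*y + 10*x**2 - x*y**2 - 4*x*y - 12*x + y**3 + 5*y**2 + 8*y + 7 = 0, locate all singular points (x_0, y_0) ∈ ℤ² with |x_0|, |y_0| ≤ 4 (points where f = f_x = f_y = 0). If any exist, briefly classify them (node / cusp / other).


Singular points: {(1, -1)}; classification: cusp.

Compute partial derivatives:
  f_x = -9*x**2 + 2*x*y + 20*x - y**2 - 4*y - 12.
  f_y = x**2 - 2*x*y - 4*x + 3*y**2 + 10*y + 8.
Scan x_0 ∈ {−4, ..., 4}. For each x_0, f_y(x_0, y) is a polynomial in y; find its integer roots y ∈ {−4, ..., 4}, then test f_x and f at those candidates.
  x = -4: f_y(-4, y) = 3*y**2 + 18*y + 40; no integer root y with |y| ≤ 4.
  x = -3: f_y(-3, y) = 3*y**2 + 16*y + 29; no integer root y with |y| ≤ 4.
  x = -2: f_y(-2, y) = 3*y**2 + 14*y + 20; no integer root y with |y| ≤ 4.
  x = -1: f_y(-1, y) = 3*y**2 + 12*y + 13; no integer root y with |y| ≤ 4.
  x = 0: f_y(0, y) = 3*y**2 + 10*y + 8; vanishes at y ∈ {-2}. (0, -2): f_x = -8 ≠ 0.
  x = 1: f_y(1, y) = 3*y**2 + 8*y + 5; vanishes at y ∈ {-1}. (1, -1): f_x = 0, f = 0 — SINGULAR.
  x = 2: f_y(2, y) = 3*y**2 + 6*y + 4; no integer root y with |y| ≤ 4.
  x = 3: f_y(3, y) = 3*y**2 + 4*y + 5; no integer root y with |y| ≤ 4.
  x = 4: f_y(4, y) = 3*y**2 + 2*y + 8; no integer root y with |y| ≤ 4.
Only singular point on the grid: (1, -1).
Classify: substitute x = 1 + u, y = -1 + v and expand: f = -3*u**3 + u**2*v - u*v**2 + v**3 + v**2.
No constant or linear terms (consistent with a singular point). Quadratic part: v**2. Cubic part: -3*u**3 + u**2*v - u*v**2 + v**3.
The quadratic part v**2 is a perfect square, so there is a single (double) tangent line v = 0, i.e. y = -1. Restricting the cubic part to that line (v = 0) leaves -3*u**3 ≠ 0, so f is not divisible by v and the branch is v² ≈ 3*u**3 to lowest order — this is a cusp.
Classification: cusp.


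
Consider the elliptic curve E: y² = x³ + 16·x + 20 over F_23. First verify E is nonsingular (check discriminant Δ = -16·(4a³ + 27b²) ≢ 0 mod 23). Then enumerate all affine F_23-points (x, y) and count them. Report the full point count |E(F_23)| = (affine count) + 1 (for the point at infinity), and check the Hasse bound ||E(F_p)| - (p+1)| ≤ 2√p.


Affine points = {(3, 7), (3, 16), (5, 8), (5, 15), (8, 4), (8, 19), (11, 3), (11, 20), (12, 10), (12, 13), (15, 1), (15, 22), (16, 5), (16, 18), (21, 7), (21, 16), (22, 7), (22, 16)}; affine count = 18; |E(F_23)| = 19.

Discriminant check: Δ ∝ 4a³ + 27b² = 4·16³ + 27·20² = 4·4096 + 27·400 ≡ 21 (mod 23). Nonzero ⇒ E is nonsingular.
For each x ∈ F_23, compute rhs = x³ + 16·x + 20 mod 23, then count y ∈ F_23 with y² ≡ rhs.
  x = 0: rhs = 20, matching y values: none (0 points).
  x = 1: rhs = 14, matching y values: none (0 points).
  x = 2: rhs = 14, matching y values: none (0 points).
  x = 3: rhs = 3, matching y values: 7, 16 (2 points).
  x = 4: rhs = 10, matching y values: none (0 points).
  x = 5: rhs = 18, matching y values: 8, 15 (2 points).
  x = 6: rhs = 10, matching y values: none (0 points).
  x = 7: rhs = 15, matching y values: none (0 points).
  x = 8: rhs = 16, matching y values: 4, 19 (2 points).
  x = 9: rhs = 19, matching y values: none (0 points).
  x = 10: rhs = 7, matching y values: none (0 points).
  x = 11: rhs = 9, matching y values: 3, 20 (2 points).
  x = 12: rhs = 8, matching y values: 10, 13 (2 points).
  x = 13: rhs = 10, matching y values: none (0 points).
  x = 14: rhs = 21, matching y values: none (0 points).
  x = 15: rhs = 1, matching y values: 1, 22 (2 points).
  x = 16: rhs = 2, matching y values: 5, 18 (2 points).
  x = 17: rhs = 7, matching y values: none (0 points).
  x = 18: rhs = 22, matching y values: none (0 points).
  x = 19: rhs = 7, matching y values: none (0 points).
  x = 20: rhs = 14, matching y values: none (0 points).
  x = 21: rhs = 3, matching y values: 7, 16 (2 points).
  x = 22: rhs = 3, matching y values: 7, 16 (2 points).
Total affine count: 18.
Full point count |E(F_23)| = 18 + 1 = 19.
Hasse bound: |19 − (23+1)| = |-5| = 5 ≤ 2√23 ≈ 9.5917 ✓.


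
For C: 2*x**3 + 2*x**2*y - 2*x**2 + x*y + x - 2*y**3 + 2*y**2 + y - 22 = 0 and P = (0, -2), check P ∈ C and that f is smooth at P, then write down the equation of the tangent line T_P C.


Tangent line at P: -x - 31*y - 62 = 0.

Step 1: f(0, -2) = 0, so P lies on C.
Step 2: partial derivatives
  f_x(x, y) = 6*x**2 + 4*x*y - 4*x + y + 1, f_y(x, y) = 2*x**2 + x - 6*y**2 + 4*y + 1.
  f_x(P) = -1, f_y(P) = -31 (gradient nonzero, so P is smooth).
Step 3: tangent line at P: -1·(x − 0) + -31·(y − -2) = 0.
Expanding: -x - 31*y - 62 = 0.


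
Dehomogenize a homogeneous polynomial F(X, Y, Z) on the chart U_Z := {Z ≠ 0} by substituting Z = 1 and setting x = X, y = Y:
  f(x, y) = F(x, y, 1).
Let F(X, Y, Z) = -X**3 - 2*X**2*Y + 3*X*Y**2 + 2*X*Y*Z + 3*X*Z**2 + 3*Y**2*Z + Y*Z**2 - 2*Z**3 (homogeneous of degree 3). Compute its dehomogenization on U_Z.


f(x, y) = -x**3 - 2*x**2*y + 3*x*y**2 + 2*x*y + 3*x + 3*y**2 + y - 2

On U_Z we set Z = 1. Each monomial c·X^i·Y^j·Z^k in F becomes c·x^i·y^j·1^k = c·x^i·y^j.
Substituting Z = 1: F(X, Y, 1) = -x**3 - 2*x**2*y + 3*x*y**2 + 2*x*y + 3*x + 3*y**2 + y - 2.
Note: deg(f) ≤ deg(F) = 3; strict inequality happens when F is divisible by Z (lost terms).


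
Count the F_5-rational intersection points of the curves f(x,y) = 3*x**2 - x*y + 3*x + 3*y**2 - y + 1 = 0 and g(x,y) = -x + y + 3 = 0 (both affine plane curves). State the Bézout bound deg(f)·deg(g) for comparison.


Common zeros: {(2, 4)}; count = 1; Bézout bound = 2.

deg(f) = 2, deg(g) = 1, so Bézout bound = 2.
Scan x ∈ F_5. For each x, list the y ∈ F_5 with f(x, y) ≡ 0 and those with g(x, y) ≡ 0 (mod 5); the common zeros in that column are the intersection.
  x = 0: f ≡ 0 at y ∈ {3, 4}; g ≡ 0 at y ∈ {2}; common: ∅.
  x = 1: f ≡ 0 at y ∈ {2}; g ≡ 0 at y ∈ {3}; common: ∅.
  x = 2: f ≡ 0 at y ∈ {2, 4}; g ≡ 0 at y ∈ {4}; common: {4}.
  x = 3: f ≡ 0 at y ∈ ∅; g ≡ 0 at y ∈ {0}; common: ∅.
  x = 4: f ≡ 0 at y ∈ ∅; g ≡ 0 at y ∈ {1}; common: ∅.
Collecting: common zeros = {(2, 4)}, so the count is 1.
Comparison with the Bézout bound: 1 ≤ 2 = deg(f)·deg(g), as expected for curves with no common component (the affine F_5-count falls short of the bound because intersections may lie at infinity, over extension fields, or carry multiplicity).


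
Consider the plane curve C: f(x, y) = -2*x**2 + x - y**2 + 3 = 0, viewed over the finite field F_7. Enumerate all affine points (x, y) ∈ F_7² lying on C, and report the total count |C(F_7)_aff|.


Affine F_7-points: {(1, 3), (1, 4), (2, 2), (2, 5), (3, 3), (3, 4), (5, 0), (6, 0)}; count = 8.

For each of the 49 pairs (x, y) ∈ F_7², evaluate f(x, y) mod 7. Record the zeros.
  x = 0: [0↦3, 1↦2, 2↦6, 3↦1, 4↦1, 5↦6, 6↦2]  zeros at y ∈ ∅
  x = 1: [0↦2, 1↦1, 2↦5, 3↦0, 4↦0, 5↦5, 6↦1]  zeros at y ∈ {3, 4}
  x = 2: [0↦4, 1↦3, 2↦0, 3↦2, 4↦2, 5↦0, 6↦3]  zeros at y ∈ {2, 5}
  x = 3: [0↦2, 1↦1, 2↦5, 3↦0, 4↦0, 5↦5, 6↦1]  zeros at y ∈ {3, 4}
  x = 4: [0↦3, 1↦2, 2↦6, 3↦1, 4↦1, 5↦6, 6↦2]  zeros at y ∈ ∅
  x = 5: [0↦0, 1↦6, 2↦3, 3↦5, 4↦5, 5↦3, 6↦6]  zeros at y ∈ {0}
  x = 6: [0↦0, 1↦6, 2↦3, 3↦5, 4↦5, 5↦3, 6↦6]  zeros at y ∈ {0}
Collecting zeros: affine points = {(1, 3), (1, 4), (2, 2), (2, 5), (3, 3), (3, 4), (5, 0), (6, 0)}.
Total count |C(F_7)_aff| = 8.


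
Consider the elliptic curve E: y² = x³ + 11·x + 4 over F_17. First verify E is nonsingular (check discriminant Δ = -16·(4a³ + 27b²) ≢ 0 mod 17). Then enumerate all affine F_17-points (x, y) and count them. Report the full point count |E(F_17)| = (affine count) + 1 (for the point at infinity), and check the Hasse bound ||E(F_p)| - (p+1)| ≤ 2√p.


Affine points = {(0, 2), (0, 15), (1, 4), (1, 13), (2, 0), (3, 8), (3, 9), (7, 4), (7, 13), (8, 3), (8, 14), (9, 4), (9, 13), (10, 3), (10, 14), (13, 7), (13, 10), (15, 5), (15, 12), (16, 3), (16, 14)}; affine count = 21; |E(F_17)| = 22.

Discriminant check: Δ ∝ 4a³ + 27b² = 4·11³ + 27·4² = 4·1331 + 27·16 ≡ 10 (mod 17). Nonzero ⇒ E is nonsingular.
For each x ∈ F_17, compute rhs = x³ + 11·x + 4 mod 17, then count y ∈ F_17 with y² ≡ rhs.
  x = 0: rhs = 4, matching y values: 2, 15 (2 points).
  x = 1: rhs = 16, matching y values: 4, 13 (2 points).
  x = 2: rhs = 0, matching y values: 0 (1 points).
  x = 3: rhs = 13, matching y values: 8, 9 (2 points).
  x = 4: rhs = 10, matching y values: none (0 points).
  x = 5: rhs = 14, matching y values: none (0 points).
  x = 6: rhs = 14, matching y values: none (0 points).
  x = 7: rhs = 16, matching y values: 4, 13 (2 points).
  x = 8: rhs = 9, matching y values: 3, 14 (2 points).
  x = 9: rhs = 16, matching y values: 4, 13 (2 points).
  x = 10: rhs = 9, matching y values: 3, 14 (2 points).
  x = 11: rhs = 11, matching y values: none (0 points).
  x = 12: rhs = 11, matching y values: none (0 points).
  x = 13: rhs = 15, matching y values: 7, 10 (2 points).
  x = 14: rhs = 12, matching y values: none (0 points).
  x = 15: rhs = 8, matching y values: 5, 12 (2 points).
  x = 16: rhs = 9, matching y values: 3, 14 (2 points).
Total affine count: 21.
Full point count |E(F_17)| = 21 + 1 = 22.
Hasse bound: |22 − (17+1)| = |4| = 4 ≤ 2√17 ≈ 8.2462 ✓.


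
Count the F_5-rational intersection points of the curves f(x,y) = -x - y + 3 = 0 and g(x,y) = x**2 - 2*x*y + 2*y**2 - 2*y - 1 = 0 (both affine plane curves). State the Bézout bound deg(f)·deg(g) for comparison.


Common zeros: {(1, 2)}; count = 1; Bézout bound = 2.

deg(f) = 1, deg(g) = 2, so Bézout bound = 2.
Scan x ∈ F_5. For each x, list the y ∈ F_5 with f(x, y) ≡ 0 and those with g(x, y) ≡ 0 (mod 5); the common zeros in that column are the intersection.
  x = 0: f ≡ 0 at y ∈ {3}; g ≡ 0 at y ∈ ∅; common: ∅.
  x = 1: f ≡ 0 at y ∈ {2}; g ≡ 0 at y ∈ {0, 2}; common: {2}.
  x = 2: f ≡ 0 at y ∈ {1}; g ≡ 0 at y ∈ ∅; common: ∅.
  x = 3: f ≡ 0 at y ∈ {0}; g ≡ 0 at y ∈ {2}; common: ∅.
  x = 4: f ≡ 0 at y ∈ {4}; g ≡ 0 at y ∈ {0}; common: ∅.
Collecting: common zeros = {(1, 2)}, so the count is 1.
Comparison with the Bézout bound: 1 ≤ 2 = deg(f)·deg(g), as expected for curves with no common component (the affine F_5-count falls short of the bound because intersections may lie at infinity, over extension fields, or carry multiplicity).


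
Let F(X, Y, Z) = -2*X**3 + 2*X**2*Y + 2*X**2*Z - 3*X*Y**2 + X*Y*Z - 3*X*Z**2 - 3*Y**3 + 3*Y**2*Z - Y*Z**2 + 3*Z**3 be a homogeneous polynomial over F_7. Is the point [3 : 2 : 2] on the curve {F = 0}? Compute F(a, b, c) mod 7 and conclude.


F(3,2,2) ≡ 2 (mod 7); P is NOT on the curve.

Evaluate F(3, 2, 2) term-by-term (mod 7).
  -2*X**3 ↦ -2·27·1·1 = -54
  2*X**2*Y ↦ 2·9·2·1 = 36
  2*X**2*Z ↦ 2·9·1·2 = 36
  -3*X*Y**2 ↦ -3·3·4·1 = -36
  X*Y*Z ↦ 1·3·2·2 = 12
  -3*X*Z**2 ↦ -3·3·1·4 = -36
  -3*Y**3 ↦ -3·1·8·1 = -24
  3*Y**2*Z ↦ 3·1·4·2 = 24
  -Y*Z**2 ↦ -1·1·2·4 = -8
  3*Z**3 ↦ 3·1·1·8 = 24
Sum: F(3, 2, 2) = (-54) + (36) + (36) + (-36) + (12) + (-36) + (-24) + (24) + (-8) + (24) = -26.
Reducing mod 7: -26 ≡ 2 (mod 7).
Since F(a, b, c) ≡ 2 ≠ 0 (mod 7), P does NOT lie on the curve.


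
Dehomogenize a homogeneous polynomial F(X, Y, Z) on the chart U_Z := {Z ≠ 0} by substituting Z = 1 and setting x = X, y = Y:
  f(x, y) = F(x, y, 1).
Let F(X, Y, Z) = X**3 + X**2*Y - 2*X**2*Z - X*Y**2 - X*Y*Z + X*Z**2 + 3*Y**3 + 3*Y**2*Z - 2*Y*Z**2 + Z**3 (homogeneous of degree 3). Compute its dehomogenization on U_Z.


f(x, y) = x**3 + x**2*y - 2*x**2 - x*y**2 - x*y + x + 3*y**3 + 3*y**2 - 2*y + 1

On U_Z we set Z = 1. Each monomial c·X^i·Y^j·Z^k in F becomes c·x^i·y^j·1^k = c·x^i·y^j.
Substituting Z = 1: F(X, Y, 1) = x**3 + x**2*y - 2*x**2 - x*y**2 - x*y + x + 3*y**3 + 3*y**2 - 2*y + 1.
Note: deg(f) ≤ deg(F) = 3; strict inequality happens when F is divisible by Z (lost terms).


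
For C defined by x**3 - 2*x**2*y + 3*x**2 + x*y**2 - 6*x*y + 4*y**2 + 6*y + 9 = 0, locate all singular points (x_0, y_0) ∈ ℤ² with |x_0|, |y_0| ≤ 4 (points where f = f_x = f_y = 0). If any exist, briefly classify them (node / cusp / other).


Singular points: {(-3, -3)}; classification: cusp.

Compute partial derivatives:
  f_x = 3*x**2 - 4*x*y + 6*x + y**2 - 6*y.
  f_y = -2*x**2 + 2*x*y - 6*x + 8*y + 6.
Scan x_0 ∈ {−4, ..., 4}. For each x_0, f_y(x_0, y) is a polynomial in y; find its integer roots y ∈ {−4, ..., 4}, then test f_x and f at those candidates.
  x = -4: f_y(-4, y) = -2; no integer root y with |y| ≤ 4.
  x = -3: f_y(-3, y) = 2*y + 6; vanishes at y ∈ {-3}. (-3, -3): f_x = 0, f = 0 — SINGULAR.
  x = -2: f_y(-2, y) = 4*y + 10; no integer root y with |y| ≤ 4.
  x = -1: f_y(-1, y) = 6*y + 10; no integer root y with |y| ≤ 4.
  x = 0: f_y(0, y) = 8*y + 6; no integer root y with |y| ≤ 4.
  x = 1: f_y(1, y) = 10*y - 2; no integer root y with |y| ≤ 4.
  x = 2: f_y(2, y) = 12*y - 14; no integer root y with |y| ≤ 4.
  x = 3: f_y(3, y) = 14*y - 30; no integer root y with |y| ≤ 4.
  x = 4: f_y(4, y) = 16*y - 50; no integer root y with |y| ≤ 4.
Only singular point on the grid: (-3, -3).
Classify: substitute x = -3 + u, y = -3 + v and expand: f = u**3 - 2*u**2*v + u*v**2 + v**2.
No constant or linear terms (consistent with a singular point). Quadratic part: v**2. Cubic part: u**3 - 2*u**2*v + u*v**2.
The quadratic part v**2 is a perfect square, so there is a single (double) tangent line v = 0, i.e. y = -3. Restricting the cubic part to that line (v = 0) leaves u**3 ≠ 0, so f is not divisible by v and the branch is v² ≈ -u**3 to lowest order — this is a cusp.
Classification: cusp.


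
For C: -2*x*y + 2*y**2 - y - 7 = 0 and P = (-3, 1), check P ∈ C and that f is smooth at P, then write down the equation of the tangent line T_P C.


Tangent line at P: -2*x + 9*y - 15 = 0.

Step 1: f(-3, 1) = 0, so P lies on C.
Step 2: partial derivatives
  f_x(x, y) = -2*y, f_y(x, y) = -2*x + 4*y - 1.
  f_x(P) = -2, f_y(P) = 9 (gradient nonzero, so P is smooth).
Step 3: tangent line at P: -2·(x − -3) + 9·(y − 1) = 0.
Expanding: -2*x + 9*y - 15 = 0.


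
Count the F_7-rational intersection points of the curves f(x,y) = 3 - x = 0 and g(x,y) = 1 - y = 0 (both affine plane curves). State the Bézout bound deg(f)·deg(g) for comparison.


Common zeros: {(3, 1)}; count = 1; Bézout bound = 1.

deg(f) = 1, deg(g) = 1, so Bézout bound = 1.
Scan x ∈ F_7. For each x, list the y ∈ F_7 with f(x, y) ≡ 0 and those with g(x, y) ≡ 0 (mod 7); the common zeros in that column are the intersection.
  x = 0: f ≡ 0 at y ∈ ∅; g ≡ 0 at y ∈ {1}; common: ∅.
  x = 1: f ≡ 0 at y ∈ ∅; g ≡ 0 at y ∈ {1}; common: ∅.
  x = 2: f ≡ 0 at y ∈ ∅; g ≡ 0 at y ∈ {1}; common: ∅.
  x = 3: f ≡ 0 at y ∈ {0, 1, 2, 3, 4, 5, 6}; g ≡ 0 at y ∈ {1}; common: {1}.
  x = 4: f ≡ 0 at y ∈ ∅; g ≡ 0 at y ∈ {1}; common: ∅.
  x = 5: f ≡ 0 at y ∈ ∅; g ≡ 0 at y ∈ {1}; common: ∅.
  x = 6: f ≡ 0 at y ∈ ∅; g ≡ 0 at y ∈ {1}; common: ∅.
Collecting: common zeros = {(3, 1)}, so the count is 1.
Comparison with the Bézout bound: 1 ≤ 1 = deg(f)·deg(g), as expected for curves with no common component (the bound is attained).


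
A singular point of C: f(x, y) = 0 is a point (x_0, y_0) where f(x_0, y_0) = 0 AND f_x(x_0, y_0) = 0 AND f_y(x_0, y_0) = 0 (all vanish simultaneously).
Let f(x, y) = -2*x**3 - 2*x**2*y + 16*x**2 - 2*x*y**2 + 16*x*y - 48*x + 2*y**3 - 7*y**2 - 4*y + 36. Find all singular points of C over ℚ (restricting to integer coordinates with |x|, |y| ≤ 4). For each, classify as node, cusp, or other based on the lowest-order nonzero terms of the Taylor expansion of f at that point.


Singular points: {(2, 2)}; classification: cusp.

Compute partial derivatives:
  f_x = -6*x**2 - 4*x*y + 32*x - 2*y**2 + 16*y - 48.
  f_y = -2*x**2 - 4*x*y + 16*x + 6*y**2 - 14*y - 4.
Scan x_0 ∈ {−4, ..., 4}. For each x_0, f_y(x_0, y) is a polynomial in y; find its integer roots y ∈ {−4, ..., 4}, then test f_x and f at those candidates.
  x = -4: f_y(-4, y) = 6*y**2 + 2*y - 100; no integer root y with |y| ≤ 4.
  x = -3: f_y(-3, y) = 6*y**2 - 2*y - 70; no integer root y with |y| ≤ 4.
  x = -2: f_y(-2, y) = 6*y**2 - 6*y - 44; no integer root y with |y| ≤ 4.
  x = -1: f_y(-1, y) = 6*y**2 - 10*y - 22; no integer root y with |y| ≤ 4.
  x = 0: f_y(0, y) = 6*y**2 - 14*y - 4; no integer root y with |y| ≤ 4.
  x = 1: f_y(1, y) = 6*y**2 - 18*y + 10; no integer root y with |y| ≤ 4.
  x = 2: f_y(2, y) = 6*y**2 - 22*y + 20; vanishes at y ∈ {2}. (2, 2): f_x = 0, f = 0 — SINGULAR.
  x = 3: f_y(3, y) = 6*y**2 - 26*y + 26; no integer root y with |y| ≤ 4.
  x = 4: f_y(4, y) = 6*y**2 - 30*y + 28; no integer root y with |y| ≤ 4.
Only singular point on the grid: (2, 2).
Classify: substitute x = 2 + u, y = 2 + v and expand: f = -2*u**3 - 2*u**2*v - 2*u*v**2 + 2*v**3 + v**2.
No constant or linear terms (consistent with a singular point). Quadratic part: v**2. Cubic part: -2*u**3 - 2*u**2*v - 2*u*v**2 + 2*v**3.
The quadratic part v**2 is a perfect square, so there is a single (double) tangent line v = 0, i.e. y = 2. Restricting the cubic part to that line (v = 0) leaves -2*u**3 ≠ 0, so f is not divisible by v and the branch is v² ≈ 2*u**3 to lowest order — this is a cusp.
Classification: cusp.


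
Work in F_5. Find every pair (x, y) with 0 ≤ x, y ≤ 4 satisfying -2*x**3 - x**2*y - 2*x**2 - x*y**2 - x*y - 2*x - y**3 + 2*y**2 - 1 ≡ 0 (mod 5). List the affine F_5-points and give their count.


Affine F_5-points: {(0, 1), (0, 3), (1, 2), (3, 2), (4, 2), (4, 4)}; count = 6.

For each of the 25 pairs (x, y) ∈ F_5², evaluate f(x, y) mod 5. Record the zeros.
  x = 0: [0↦4, 1↦0, 2↦4, 3↦0, 4↦2]  zeros at y ∈ {1, 3}
  x = 1: [0↦3, 1↦1, 2↦0, 3↦4, 4↦2]  zeros at y ∈ {2}
  x = 2: [0↦1, 1↦4, 2↦1, 3↦1, 4↦3]  zeros at y ∈ ∅
  x = 3: [0↦1, 1↦2, 2↦0, 3↦4, 4↦3]  zeros at y ∈ {2}
  x = 4: [0↦1, 1↦3, 2↦0, 3↦1, 4↦0]  zeros at y ∈ {2, 4}
Collecting zeros: affine points = {(0, 1), (0, 3), (1, 2), (3, 2), (4, 2), (4, 4)}.
Total count |C(F_5)_aff| = 6.


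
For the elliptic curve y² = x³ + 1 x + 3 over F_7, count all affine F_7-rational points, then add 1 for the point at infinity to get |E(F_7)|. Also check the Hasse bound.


Affine points = {(4, 1), (4, 6), (5, 0), (6, 1), (6, 6)}; affine count = 5; |E(F_7)| = 6.

Discriminant check: Δ ∝ 4a³ + 27b² = 4·1³ + 27·3² = 4·1 + 27·9 ≡ 2 (mod 7). Nonzero ⇒ E is nonsingular.
For each x ∈ F_7, compute rhs = x³ + 1·x + 3 mod 7, then count y ∈ F_7 with y² ≡ rhs.
  x = 0: rhs = 3, matching y values: none (0 points).
  x = 1: rhs = 5, matching y values: none (0 points).
  x = 2: rhs = 6, matching y values: none (0 points).
  x = 3: rhs = 5, matching y values: none (0 points).
  x = 4: rhs = 1, matching y values: 1, 6 (2 points).
  x = 5: rhs = 0, matching y values: 0 (1 points).
  x = 6: rhs = 1, matching y values: 1, 6 (2 points).
Total affine count: 5.
Full point count |E(F_7)| = 5 + 1 = 6.
Hasse bound: |6 − (7+1)| = |-2| = 2 ≤ 2√7 ≈ 5.2915 ✓.


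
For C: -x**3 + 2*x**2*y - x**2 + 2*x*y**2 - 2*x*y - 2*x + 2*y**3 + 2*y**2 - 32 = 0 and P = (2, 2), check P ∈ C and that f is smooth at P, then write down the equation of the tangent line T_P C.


Tangent line at P: 2*x + 52*y - 108 = 0.

Step 1: f(2, 2) = 0, so P lies on C.
Step 2: partial derivatives
  f_x(x, y) = -3*x**2 + 4*x*y - 2*x + 2*y**2 - 2*y - 2, f_y(x, y) = 2*x**2 + 4*x*y - 2*x + 6*y**2 + 4*y.
  f_x(P) = 2, f_y(P) = 52 (gradient nonzero, so P is smooth).
Step 3: tangent line at P: 2·(x − 2) + 52·(y − 2) = 0.
Expanding: 2*x + 52*y - 108 = 0.


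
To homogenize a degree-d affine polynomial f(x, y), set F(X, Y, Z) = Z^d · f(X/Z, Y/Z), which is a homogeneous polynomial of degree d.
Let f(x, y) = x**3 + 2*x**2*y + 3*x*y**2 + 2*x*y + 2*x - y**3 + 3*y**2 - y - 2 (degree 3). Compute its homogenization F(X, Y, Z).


F(X, Y, Z) = X**3 + 2*X**2*Y + 3*X*Y**2 + 2*X*Y*Z + 2*X*Z**2 - Y**3 + 3*Y**2*Z - Y*Z**2 - 2*Z**3

deg(f) = 3.
Substitute x = X/Z, y = Y/Z into f, then multiply by Z^3.
  monomial 1·x^3·y^0 ↦ 1·X^3·Y^0·Z^0.
  monomial 2·x^2·y^1 ↦ 2·X^2·Y^1·Z^0.
  monomial 3·x^1·y^2 ↦ 3·X^1·Y^2·Z^0.
  monomial 2·x^1·y^1 ↦ 2·X^1·Y^1·Z^1.
  monomial 2·x^1·y^0 ↦ 2·X^1·Y^0·Z^2.
  monomial -1·x^0·y^3 ↦ -1·X^0·Y^3·Z^0.
  monomial 3·x^0·y^2 ↦ 3·X^0·Y^2·Z^1.
  monomial -1·x^0·y^1 ↦ -1·X^0·Y^1·Z^2.
  monomial -2·x^0·y^0 ↦ -2·X^0·Y^0·Z^3.
Collecting: F(X, Y, Z) = X**3 + 2*X**2*Y + 3*X*Y**2 + 2*X*Y*Z + 2*X*Z**2 - Y**3 + 3*Y**2*Z - Y*Z**2 - 2*Z**3.


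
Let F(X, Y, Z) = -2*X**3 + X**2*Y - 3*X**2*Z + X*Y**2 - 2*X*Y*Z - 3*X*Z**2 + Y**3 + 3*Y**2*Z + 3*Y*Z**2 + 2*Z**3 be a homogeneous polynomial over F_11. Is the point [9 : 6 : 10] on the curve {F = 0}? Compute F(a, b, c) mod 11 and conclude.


F(9,6,10) ≡ 9 (mod 11); P is NOT on the curve.

Evaluate F(9, 6, 10) term-by-term (mod 11).
  -2*X**3 ↦ -2·729·1·1 = -1458
  X**2*Y ↦ 1·81·6·1 = 486
  -3*X**2*Z ↦ -3·81·1·10 = -2430
  X*Y**2 ↦ 1·9·36·1 = 324
  -2*X*Y*Z ↦ -2·9·6·10 = -1080
  -3*X*Z**2 ↦ -3·9·1·100 = -2700
  Y**3 ↦ 1·1·216·1 = 216
  3*Y**2*Z ↦ 3·1·36·10 = 1080
  3*Y*Z**2 ↦ 3·1·6·100 = 1800
  2*Z**3 ↦ 2·1·1·1000 = 2000
Sum: F(9, 6, 10) = (-1458) + (486) + (-2430) + (324) + (-1080) + (-2700) + (216) + (1080) + (1800) + (2000) = -1762.
Reducing mod 11: -1762 ≡ 9 (mod 11).
Since F(a, b, c) ≡ 9 ≠ 0 (mod 11), P does NOT lie on the curve.


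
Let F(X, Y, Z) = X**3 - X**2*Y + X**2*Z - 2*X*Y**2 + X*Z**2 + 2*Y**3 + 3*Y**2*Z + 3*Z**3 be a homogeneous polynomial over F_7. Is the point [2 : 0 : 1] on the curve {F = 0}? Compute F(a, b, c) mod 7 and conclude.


F(2,0,1) ≡ 3 (mod 7); P is NOT on the curve.

Evaluate F(2, 0, 1) term-by-term (mod 7).
  X**3 ↦ 1·8·1·1 = 8
  -X**2*Y ↦ -1·4·0·1 = 0
  X**2*Z ↦ 1·4·1·1 = 4
  -2*X*Y**2 ↦ -2·2·0·1 = 0
  X*Z**2 ↦ 1·2·1·1 = 2
  2*Y**3 ↦ 2·1·0·1 = 0
  3*Y**2*Z ↦ 3·1·0·1 = 0
  3*Z**3 ↦ 3·1·1·1 = 3
Sum: F(2, 0, 1) = (8) + (0) + (4) + (0) + (2) + (0) + (0) + (3) = 17.
Reducing mod 7: 17 ≡ 3 (mod 7).
Since F(a, b, c) ≡ 3 ≠ 0 (mod 7), P does NOT lie on the curve.


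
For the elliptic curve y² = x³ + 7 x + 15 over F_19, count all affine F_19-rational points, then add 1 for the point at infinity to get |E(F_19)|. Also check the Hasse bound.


Affine points = {(1, 2), (1, 17), (3, 5), (3, 14), (5, 2), (5, 17), (6, 8), (6, 11), (9, 3), (9, 16), (11, 6), (11, 13), (13, 2), (13, 17), (14, 8), (14, 11), (16, 9), (16, 10), (18, 8), (18, 11)}; affine count = 20; |E(F_19)| = 21.

Discriminant check: Δ ∝ 4a³ + 27b² = 4·7³ + 27·15² = 4·343 + 27·225 ≡ 18 (mod 19). Nonzero ⇒ E is nonsingular.
For each x ∈ F_19, compute rhs = x³ + 7·x + 15 mod 19, then count y ∈ F_19 with y² ≡ rhs.
  x = 0: rhs = 15, matching y values: none (0 points).
  x = 1: rhs = 4, matching y values: 2, 17 (2 points).
  x = 2: rhs = 18, matching y values: none (0 points).
  x = 3: rhs = 6, matching y values: 5, 14 (2 points).
  x = 4: rhs = 12, matching y values: none (0 points).
  x = 5: rhs = 4, matching y values: 2, 17 (2 points).
  x = 6: rhs = 7, matching y values: 8, 11 (2 points).
  x = 7: rhs = 8, matching y values: none (0 points).
  x = 8: rhs = 13, matching y values: none (0 points).
  x = 9: rhs = 9, matching y values: 3, 16 (2 points).
  x = 10: rhs = 2, matching y values: none (0 points).
  x = 11: rhs = 17, matching y values: 6, 13 (2 points).
  x = 12: rhs = 3, matching y values: none (0 points).
  x = 13: rhs = 4, matching y values: 2, 17 (2 points).
  x = 14: rhs = 7, matching y values: 8, 11 (2 points).
  x = 15: rhs = 18, matching y values: none (0 points).
  x = 16: rhs = 5, matching y values: 9, 10 (2 points).
  x = 17: rhs = 12, matching y values: none (0 points).
  x = 18: rhs = 7, matching y values: 8, 11 (2 points).
Total affine count: 20.
Full point count |E(F_19)| = 20 + 1 = 21.
Hasse bound: |21 − (19+1)| = |1| = 1 ≤ 2√19 ≈ 8.7178 ✓.


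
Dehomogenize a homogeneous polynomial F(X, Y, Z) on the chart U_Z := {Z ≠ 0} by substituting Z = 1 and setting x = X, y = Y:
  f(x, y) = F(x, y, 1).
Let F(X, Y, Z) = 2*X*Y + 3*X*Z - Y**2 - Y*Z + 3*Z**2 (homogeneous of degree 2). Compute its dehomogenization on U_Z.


f(x, y) = 2*x*y + 3*x - y**2 - y + 3

On U_Z we set Z = 1. Each monomial c·X^i·Y^j·Z^k in F becomes c·x^i·y^j·1^k = c·x^i·y^j.
Substituting Z = 1: F(X, Y, 1) = 2*x*y + 3*x - y**2 - y + 3.
Note: deg(f) ≤ deg(F) = 2; strict inequality happens when F is divisible by Z (lost terms).


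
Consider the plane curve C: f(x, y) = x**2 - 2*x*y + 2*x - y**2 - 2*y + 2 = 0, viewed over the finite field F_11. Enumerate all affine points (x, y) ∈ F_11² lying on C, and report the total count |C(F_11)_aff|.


Affine F_11-points: {(0, 4), (0, 5), (1, 1), (1, 6), (3, 7), (6, 4), (8, 5), (8, 10), (9, 6), (9, 7), (10, 1), (10, 10)}; count = 12.

For each of the 121 pairs (x, y) ∈ F_11², evaluate f(x, y) mod 11. Record the zeros.
  x = 0: [0↦2, 1↦10, 2↦5, 3↦9, 4↦0, 5↦0, 6↦9, 7↦5, 8↦10, 9↦2, 10↦3]  zeros at y ∈ {4, 5}
  x = 1: [0↦5, 1↦0, 2↦4, 3↦6, 4↦6, 5↦4, 6↦0, 7↦5, 8↦8, 9↦9, 10↦8]  zeros at y ∈ {1, 6}
  x = 2: [0↦10, 1↦3, 2↦5, 3↦5, 4↦3, 5↦10, 6↦4, 7↦7, 8↦8, 9↦7, 10↦4]  zeros at y ∈ ∅
  x = 3: [0↦6, 1↦8, 2↦8, 3↦6, 4↦2, 5↦7, 6↦10, 7↦0, 8↦10, 9↦7, 10↦2]  zeros at y ∈ {7}
  x = 4: [0↦4, 1↦4, 2↦2, 3↦9, 4↦3, 5↦6, 6↦7, 7↦6, 8↦3, 9↦9, 10↦2]  zeros at y ∈ ∅
  x = 5: [0↦4, 1↦2, 2↦9, 3↦3, 4↦6, 5↦7, 6↦6, 7↦3, 8↦9, 9↦2, 10↦4]  zeros at y ∈ ∅
  x = 6: [0↦6, 1↦2, 2↦7, 3↦10, 4↦0, 5↦10, 6↦7, 7↦2, 8↦6, 9↦8, 10↦8]  zeros at y ∈ {4}
  x = 7: [0↦10, 1↦4, 2↦7, 3↦8, 4↦7, 5↦4, 6↦10, 7↦3, 8↦5, 9↦5, 10↦3]  zeros at y ∈ ∅
  x = 8: [0↦5, 1↦8, 2↦9, 3↦8, 4↦5, 5↦0, 6↦4, 7↦6, 8↦6, 9↦4, 10↦0]  zeros at y ∈ {5, 10}
  x = 9: [0↦2, 1↦3, 2↦2, 3↦10, 4↦5, 5↦9, 6↦0, 7↦0, 8↦9, 9↦5, 10↦10]  zeros at y ∈ {6, 7}
  x = 10: [0↦1, 1↦0, 2↦8, 3↦3, 4↦7, 5↦9, 6↦9, 7↦7, 8↦3, 9↦8, 10↦0]  zeros at y ∈ {1, 10}
Collecting zeros: affine points = {(0, 4), (0, 5), (1, 1), (1, 6), (3, 7), (6, 4), (8, 5), (8, 10), (9, 6), (9, 7), (10, 1), (10, 10)}.
Total count |C(F_11)_aff| = 12.


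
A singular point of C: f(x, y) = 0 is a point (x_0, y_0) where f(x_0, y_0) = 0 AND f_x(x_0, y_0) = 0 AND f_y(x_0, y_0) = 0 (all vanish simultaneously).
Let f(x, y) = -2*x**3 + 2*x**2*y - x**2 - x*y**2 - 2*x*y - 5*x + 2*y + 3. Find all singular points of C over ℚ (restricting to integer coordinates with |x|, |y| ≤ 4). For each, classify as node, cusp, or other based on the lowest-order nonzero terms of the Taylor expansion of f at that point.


Singular points: {(-1, -3)}; classification: node.

Compute partial derivatives:
  f_x = -6*x**2 + 4*x*y - 2*x - y**2 - 2*y - 5.
  f_y = 2*x**2 - 2*x*y - 2*x + 2.
Scan x_0 ∈ {−4, ..., 4}. For each x_0, f_y(x_0, y) is a polynomial in y; find its integer roots y ∈ {−4, ..., 4}, then test f_x and f at those candidates.
  x = -4: f_y(-4, y) = 8*y + 42; no integer root y with |y| ≤ 4.
  x = -3: f_y(-3, y) = 6*y + 26; no integer root y with |y| ≤ 4.
  x = -2: f_y(-2, y) = 4*y + 14; no integer root y with |y| ≤ 4.
  x = -1: f_y(-1, y) = 2*y + 6; vanishes at y ∈ {-3}. (-1, -3): f_x = 0, f = 0 — SINGULAR.
  x = 0: f_y(0, y) = 2; no integer root y with |y| ≤ 4.
  x = 1: f_y(1, y) = 2 - 2*y; vanishes at y ∈ {1}. (1, 1): f_x = -12 ≠ 0.
  x = 2: f_y(2, y) = 6 - 4*y; no integer root y with |y| ≤ 4.
  x = 3: f_y(3, y) = 14 - 6*y; no integer root y with |y| ≤ 4.
  x = 4: f_y(4, y) = 26 - 8*y; no integer root y with |y| ≤ 4.
Only singular point on the grid: (-1, -3).
Classify: substitute x = -1 + u, y = -3 + v and expand: f = -2*u**3 + 2*u**2*v - u**2 - u*v**2 + v**2.
No constant or linear terms (consistent with a singular point). Quadratic part: -u**2 + v**2. Cubic part: -2*u**3 + 2*u**2*v - u*v**2.
The quadratic part v**2 - u**2 = (v − u)(v + u) splits into two distinct linear factors, so there are two distinct tangent lines y − -3 = ±(x − -1) — this is a node (ordinary double point).
Classification: node.


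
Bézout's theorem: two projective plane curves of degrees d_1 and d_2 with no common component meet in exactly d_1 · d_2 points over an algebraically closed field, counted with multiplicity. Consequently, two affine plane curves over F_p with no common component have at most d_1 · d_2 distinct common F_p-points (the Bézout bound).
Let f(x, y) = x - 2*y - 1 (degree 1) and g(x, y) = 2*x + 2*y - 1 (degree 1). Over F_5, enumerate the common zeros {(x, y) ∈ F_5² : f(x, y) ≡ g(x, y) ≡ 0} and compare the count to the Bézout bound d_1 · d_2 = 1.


Common zeros: {(4, 4)}; count = 1; Bézout bound = 1.

deg(f) = 1, deg(g) = 1, so Bézout bound = 1.
Scan x ∈ F_5. For each x, list the y ∈ F_5 with f(x, y) ≡ 0 and those with g(x, y) ≡ 0 (mod 5); the common zeros in that column are the intersection.
  x = 0: f ≡ 0 at y ∈ {2}; g ≡ 0 at y ∈ {3}; common: ∅.
  x = 1: f ≡ 0 at y ∈ {0}; g ≡ 0 at y ∈ {2}; common: ∅.
  x = 2: f ≡ 0 at y ∈ {3}; g ≡ 0 at y ∈ {1}; common: ∅.
  x = 3: f ≡ 0 at y ∈ {1}; g ≡ 0 at y ∈ {0}; common: ∅.
  x = 4: f ≡ 0 at y ∈ {4}; g ≡ 0 at y ∈ {4}; common: {4}.
Collecting: common zeros = {(4, 4)}, so the count is 1.
Comparison with the Bézout bound: 1 ≤ 1 = deg(f)·deg(g), as expected for curves with no common component (the bound is attained).


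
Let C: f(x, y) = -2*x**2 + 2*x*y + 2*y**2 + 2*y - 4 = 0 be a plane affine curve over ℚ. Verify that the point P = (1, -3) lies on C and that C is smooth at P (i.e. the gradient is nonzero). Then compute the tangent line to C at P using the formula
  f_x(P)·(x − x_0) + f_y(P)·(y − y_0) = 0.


Tangent line at P: -10*x - 8*y - 14 = 0.

Step 1: f(1, -3) = 0, so P lies on C.
Step 2: partial derivatives
  f_x(x, y) = -4*x + 2*y, f_y(x, y) = 2*x + 4*y + 2.
  f_x(P) = -10, f_y(P) = -8 (gradient nonzero, so P is smooth).
Step 3: tangent line at P: -10·(x − 1) + -8·(y − -3) = 0.
Expanding: -10*x - 8*y - 14 = 0.


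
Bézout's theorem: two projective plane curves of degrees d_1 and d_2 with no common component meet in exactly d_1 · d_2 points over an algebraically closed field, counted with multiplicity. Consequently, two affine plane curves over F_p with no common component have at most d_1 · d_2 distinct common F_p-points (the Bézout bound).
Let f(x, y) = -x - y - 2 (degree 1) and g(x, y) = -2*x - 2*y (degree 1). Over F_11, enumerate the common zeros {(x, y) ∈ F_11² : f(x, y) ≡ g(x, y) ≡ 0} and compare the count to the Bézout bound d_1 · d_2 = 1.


Common zeros: ∅; count = 0; Bézout bound = 1.

deg(f) = 1, deg(g) = 1, so Bézout bound = 1.
Scan x ∈ F_11. For each x, list the y ∈ F_11 with f(x, y) ≡ 0 and those with g(x, y) ≡ 0 (mod 11); the common zeros in that column are the intersection.
  x = 0: f ≡ 0 at y ∈ {9}; g ≡ 0 at y ∈ {0}; common: ∅.
  x = 1: f ≡ 0 at y ∈ {8}; g ≡ 0 at y ∈ {10}; common: ∅.
  x = 2: f ≡ 0 at y ∈ {7}; g ≡ 0 at y ∈ {9}; common: ∅.
  x = 3: f ≡ 0 at y ∈ {6}; g ≡ 0 at y ∈ {8}; common: ∅.
  x = 4: f ≡ 0 at y ∈ {5}; g ≡ 0 at y ∈ {7}; common: ∅.
  x = 5: f ≡ 0 at y ∈ {4}; g ≡ 0 at y ∈ {6}; common: ∅.
  x = 6: f ≡ 0 at y ∈ {3}; g ≡ 0 at y ∈ {5}; common: ∅.
  x = 7: f ≡ 0 at y ∈ {2}; g ≡ 0 at y ∈ {4}; common: ∅.
  x = 8: f ≡ 0 at y ∈ {1}; g ≡ 0 at y ∈ {3}; common: ∅.
  x = 9: f ≡ 0 at y ∈ {0}; g ≡ 0 at y ∈ {2}; common: ∅.
  x = 10: f ≡ 0 at y ∈ {10}; g ≡ 0 at y ∈ {1}; common: ∅.
Collecting: common zeros = ∅, so the count is 0.
Comparison with the Bézout bound: 0 ≤ 1 = deg(f)·deg(g), as expected for curves with no common component (the affine F_11-count falls short of the bound because intersections may lie at infinity, over extension fields, or carry multiplicity).


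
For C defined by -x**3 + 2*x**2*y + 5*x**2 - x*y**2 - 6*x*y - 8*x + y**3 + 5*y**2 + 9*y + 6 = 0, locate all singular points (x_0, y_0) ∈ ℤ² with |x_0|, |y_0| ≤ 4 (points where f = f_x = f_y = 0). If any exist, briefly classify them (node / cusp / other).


Singular points: {(1, -1)}; classification: cusp.

Compute partial derivatives:
  f_x = -3*x**2 + 4*x*y + 10*x - y**2 - 6*y - 8.
  f_y = 2*x**2 - 2*x*y - 6*x + 3*y**2 + 10*y + 9.
Scan x_0 ∈ {−4, ..., 4}. For each x_0, f_y(x_0, y) is a polynomial in y; find its integer roots y ∈ {−4, ..., 4}, then test f_x and f at those candidates.
  x = -4: f_y(-4, y) = 3*y**2 + 18*y + 65; no integer root y with |y| ≤ 4.
  x = -3: f_y(-3, y) = 3*y**2 + 16*y + 45; no integer root y with |y| ≤ 4.
  x = -2: f_y(-2, y) = 3*y**2 + 14*y + 29; no integer root y with |y| ≤ 4.
  x = -1: f_y(-1, y) = 3*y**2 + 12*y + 17; no integer root y with |y| ≤ 4.
  x = 0: f_y(0, y) = 3*y**2 + 10*y + 9; no integer root y with |y| ≤ 4.
  x = 1: f_y(1, y) = 3*y**2 + 8*y + 5; vanishes at y ∈ {-1}. (1, -1): f_x = 0, f = 0 — SINGULAR.
  x = 2: f_y(2, y) = 3*y**2 + 6*y + 5; no integer root y with |y| ≤ 4.
  x = 3: f_y(3, y) = 3*y**2 + 4*y + 9; no integer root y with |y| ≤ 4.
  x = 4: f_y(4, y) = 3*y**2 + 2*y + 17; no integer root y with |y| ≤ 4.
Only singular point on the grid: (1, -1).
Classify: substitute x = 1 + u, y = -1 + v and expand: f = -u**3 + 2*u**2*v - u*v**2 + v**3 + v**2.
No constant or linear terms (consistent with a singular point). Quadratic part: v**2. Cubic part: -u**3 + 2*u**2*v - u*v**2 + v**3.
The quadratic part v**2 is a perfect square, so there is a single (double) tangent line v = 0, i.e. y = -1. Restricting the cubic part to that line (v = 0) leaves -u**3 ≠ 0, so f is not divisible by v and the branch is v² ≈ u**3 to lowest order — this is a cusp.
Classification: cusp.


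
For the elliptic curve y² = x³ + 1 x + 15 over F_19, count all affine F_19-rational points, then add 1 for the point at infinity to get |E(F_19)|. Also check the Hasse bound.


Affine points = {(1, 6), (1, 13), (2, 5), (2, 14), (3, 8), (3, 11), (4, 8), (4, 11), (6, 3), (6, 16), (7, 2), (7, 17), (12, 8), (12, 11), (15, 2), (15, 17), (16, 2), (16, 17), (17, 9), (17, 10)}; affine count = 20; |E(F_19)| = 21.

Discriminant check: Δ ∝ 4a³ + 27b² = 4·1³ + 27·15² = 4·1 + 27·225 ≡ 18 (mod 19). Nonzero ⇒ E is nonsingular.
For each x ∈ F_19, compute rhs = x³ + 1·x + 15 mod 19, then count y ∈ F_19 with y² ≡ rhs.
  x = 0: rhs = 15, matching y values: none (0 points).
  x = 1: rhs = 17, matching y values: 6, 13 (2 points).
  x = 2: rhs = 6, matching y values: 5, 14 (2 points).
  x = 3: rhs = 7, matching y values: 8, 11 (2 points).
  x = 4: rhs = 7, matching y values: 8, 11 (2 points).
  x = 5: rhs = 12, matching y values: none (0 points).
  x = 6: rhs = 9, matching y values: 3, 16 (2 points).
  x = 7: rhs = 4, matching y values: 2, 17 (2 points).
  x = 8: rhs = 3, matching y values: none (0 points).
  x = 9: rhs = 12, matching y values: none (0 points).
  x = 10: rhs = 18, matching y values: none (0 points).
  x = 11: rhs = 8, matching y values: none (0 points).
  x = 12: rhs = 7, matching y values: 8, 11 (2 points).
  x = 13: rhs = 2, matching y values: none (0 points).
  x = 14: rhs = 18, matching y values: none (0 points).
  x = 15: rhs = 4, matching y values: 2, 17 (2 points).
  x = 16: rhs = 4, matching y values: 2, 17 (2 points).
  x = 17: rhs = 5, matching y values: 9, 10 (2 points).
  x = 18: rhs = 13, matching y values: none (0 points).
Total affine count: 20.
Full point count |E(F_19)| = 20 + 1 = 21.
Hasse bound: |21 − (19+1)| = |1| = 1 ≤ 2√19 ≈ 8.7178 ✓.


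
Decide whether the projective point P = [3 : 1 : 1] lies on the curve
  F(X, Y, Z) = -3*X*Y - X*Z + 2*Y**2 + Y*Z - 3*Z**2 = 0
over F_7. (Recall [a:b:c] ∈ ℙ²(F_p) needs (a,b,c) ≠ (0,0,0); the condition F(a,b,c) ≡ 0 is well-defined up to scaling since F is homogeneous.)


F(3,1,1) ≡ 2 (mod 7); P is NOT on the curve.

Evaluate F(3, 1, 1) term-by-term (mod 7).
  -3*X*Y ↦ -3·3·1·1 = -9
  -X*Z ↦ -1·3·1·1 = -3
  2*Y**2 ↦ 2·1·1·1 = 2
  Y*Z ↦ 1·1·1·1 = 1
  -3*Z**2 ↦ -3·1·1·1 = -3
Sum: F(3, 1, 1) = (-9) + (-3) + (2) + (1) + (-3) = -12.
Reducing mod 7: -12 ≡ 2 (mod 7).
Since F(a, b, c) ≡ 2 ≠ 0 (mod 7), P does NOT lie on the curve.


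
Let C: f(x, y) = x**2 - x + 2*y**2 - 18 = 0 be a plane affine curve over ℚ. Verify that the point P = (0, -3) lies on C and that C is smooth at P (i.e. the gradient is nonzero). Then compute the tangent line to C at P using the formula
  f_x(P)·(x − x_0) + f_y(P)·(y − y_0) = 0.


Tangent line at P: -x - 12*y - 36 = 0.

Step 1: f(0, -3) = 0, so P lies on C.
Step 2: partial derivatives
  f_x(x, y) = 2*x - 1, f_y(x, y) = 4*y.
  f_x(P) = -1, f_y(P) = -12 (gradient nonzero, so P is smooth).
Step 3: tangent line at P: -1·(x − 0) + -12·(y − -3) = 0.
Expanding: -x - 12*y - 36 = 0.


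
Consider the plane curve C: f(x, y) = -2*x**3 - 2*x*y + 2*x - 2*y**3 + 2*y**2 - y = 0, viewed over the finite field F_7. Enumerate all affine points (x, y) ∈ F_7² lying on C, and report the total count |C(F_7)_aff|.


Affine F_7-points: {(0, 0), (1, 0), (1, 2), (1, 6), (2, 3), (3, 2), (3, 3), (4, 4), (6, 0)}; count = 9.

For each of the 49 pairs (x, y) ∈ F_7², evaluate f(x, y) mod 7. Record the zeros.
  x = 0: [0↦0, 1↦6, 2↦4, 3↦3, 4↦5, 5↦5, 6↦5]  zeros at y ∈ {0}
  x = 1: [0↦0, 1↦4, 2↦0, 3↦4, 4↦4, 5↦2, 6↦0]  zeros at y ∈ {0, 2, 6}
  x = 2: [0↦2, 1↦4, 2↦5, 3↦0, 4↦5, 5↦1, 6↦4]  zeros at y ∈ {3}
  x = 3: [0↦1, 1↦1, 2↦0, 3↦0, 4↦3, 5↦4, 6↦5]  zeros at y ∈ {2, 3}
  x = 4: [0↦6, 1↦4, 2↦1, 3↦6, 4↦0, 5↦6, 6↦5]  zeros at y ∈ {4}
  x = 5: [0↦5, 1↦1, 2↦3, 3↦6, 4↦5, 5↦2, 6↦6]  zeros at y ∈ ∅
  x = 6: [0↦0, 1↦1, 2↦1, 3↦2, 4↦6, 5↦1, 6↦3]  zeros at y ∈ {0}
Collecting zeros: affine points = {(0, 0), (1, 0), (1, 2), (1, 6), (2, 3), (3, 2), (3, 3), (4, 4), (6, 0)}.
Total count |C(F_7)_aff| = 9.
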